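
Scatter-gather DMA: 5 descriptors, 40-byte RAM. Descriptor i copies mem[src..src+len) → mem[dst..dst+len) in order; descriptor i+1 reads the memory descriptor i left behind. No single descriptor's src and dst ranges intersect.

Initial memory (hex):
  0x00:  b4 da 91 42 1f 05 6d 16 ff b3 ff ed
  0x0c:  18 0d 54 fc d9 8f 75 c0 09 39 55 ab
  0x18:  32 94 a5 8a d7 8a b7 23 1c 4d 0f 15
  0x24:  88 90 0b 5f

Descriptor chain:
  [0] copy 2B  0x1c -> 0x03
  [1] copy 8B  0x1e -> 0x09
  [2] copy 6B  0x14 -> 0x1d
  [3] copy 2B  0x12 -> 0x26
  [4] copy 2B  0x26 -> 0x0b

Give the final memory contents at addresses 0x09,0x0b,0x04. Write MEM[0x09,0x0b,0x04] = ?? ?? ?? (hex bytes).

MEM[0x09,0x0b,0x04] = b7 75 8a

#0 dst[0x03+2] := {0xd7,0x8a}
#1 dst[0x09+8] := {0xb7,0x23,0x1c,0x4d,0x0f,0x15,0x88,0x90}
#2 dst[0x1d+6] := {0x09,0x39,0x55,0xab,0x32,0x94}
#3 dst[0x26+2] := {0x75,0xc0}
#4 dst[0x0b+2] := {0x75,0xc0}
query mem[0x09]=0xb7, mem[0x0b]=0x75, mem[0x04]=0x8a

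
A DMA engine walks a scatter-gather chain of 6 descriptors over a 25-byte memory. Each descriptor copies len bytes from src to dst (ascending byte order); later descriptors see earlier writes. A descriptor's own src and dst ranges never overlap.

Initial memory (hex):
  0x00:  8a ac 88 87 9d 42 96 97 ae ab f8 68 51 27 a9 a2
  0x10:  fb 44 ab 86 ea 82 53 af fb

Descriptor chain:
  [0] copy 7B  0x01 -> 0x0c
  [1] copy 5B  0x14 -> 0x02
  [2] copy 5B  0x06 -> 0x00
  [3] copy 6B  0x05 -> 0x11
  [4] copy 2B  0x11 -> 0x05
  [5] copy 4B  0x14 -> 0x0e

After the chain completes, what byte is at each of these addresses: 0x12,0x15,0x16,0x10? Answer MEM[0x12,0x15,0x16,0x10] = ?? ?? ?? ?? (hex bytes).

MEM[0x12,0x15,0x16,0x10] = fb ab f8 f8

  after D0: wrote 7B at 0x0c = ac88879d429697
  after D1: wrote 5B at 0x02 = ea8253affb
  after D2: wrote 5B at 0x00 = fb97aeabf8
  after D3: wrote 6B at 0x11 = affb97aeabf8
  after D4: wrote 2B at 0x05 = affb
  after D5: wrote 4B at 0x0e = aeabf8af
query mem[0x12]=0xfb, mem[0x15]=0xab, mem[0x16]=0xf8, mem[0x10]=0xf8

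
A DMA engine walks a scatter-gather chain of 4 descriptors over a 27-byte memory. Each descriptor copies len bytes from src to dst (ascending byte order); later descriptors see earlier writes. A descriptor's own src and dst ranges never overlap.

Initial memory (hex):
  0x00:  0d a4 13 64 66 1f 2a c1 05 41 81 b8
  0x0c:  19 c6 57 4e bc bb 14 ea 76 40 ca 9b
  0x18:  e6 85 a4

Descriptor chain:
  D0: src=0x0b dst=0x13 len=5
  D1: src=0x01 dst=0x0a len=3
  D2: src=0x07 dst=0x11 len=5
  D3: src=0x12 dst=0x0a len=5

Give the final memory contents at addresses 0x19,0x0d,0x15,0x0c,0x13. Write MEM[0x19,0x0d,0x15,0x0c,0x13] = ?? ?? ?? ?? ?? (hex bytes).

  after D0: wrote 5B at 0x13 = b819c6574e
  after D1: wrote 3B at 0x0a = a41364
  after D2: wrote 5B at 0x11 = c10541a413
  after D3: wrote 5B at 0x0a = 0541a41357
query mem[0x19]=0x85, mem[0x0d]=0x13, mem[0x15]=0x13, mem[0x0c]=0xa4, mem[0x13]=0x41

MEM[0x19,0x0d,0x15,0x0c,0x13] = 85 13 13 a4 41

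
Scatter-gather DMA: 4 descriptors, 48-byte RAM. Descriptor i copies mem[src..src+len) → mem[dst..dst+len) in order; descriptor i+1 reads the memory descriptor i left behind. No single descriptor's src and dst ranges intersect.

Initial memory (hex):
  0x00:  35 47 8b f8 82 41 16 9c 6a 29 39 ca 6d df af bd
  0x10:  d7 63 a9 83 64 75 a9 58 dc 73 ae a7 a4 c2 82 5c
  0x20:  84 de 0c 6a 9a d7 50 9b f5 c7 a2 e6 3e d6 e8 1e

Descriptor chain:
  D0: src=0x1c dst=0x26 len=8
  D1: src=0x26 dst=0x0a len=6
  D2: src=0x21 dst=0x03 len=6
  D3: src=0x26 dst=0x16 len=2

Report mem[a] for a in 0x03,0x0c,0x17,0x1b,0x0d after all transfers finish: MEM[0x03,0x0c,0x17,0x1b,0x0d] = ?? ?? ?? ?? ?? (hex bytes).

#0 dst[0x26+8] := {0xa4,0xc2,0x82,0x5c,0x84,0xde,0x0c,0x6a}
#1 dst[0x0a+6] := {0xa4,0xc2,0x82,0x5c,0x84,0xde}
#2 dst[0x03+6] := {0xde,0x0c,0x6a,0x9a,0xd7,0xa4}
#3 dst[0x16+2] := {0xa4,0xc2}
query mem[0x03]=0xde, mem[0x0c]=0x82, mem[0x17]=0xc2, mem[0x1b]=0xa7, mem[0x0d]=0x5c

MEM[0x03,0x0c,0x17,0x1b,0x0d] = de 82 c2 a7 5c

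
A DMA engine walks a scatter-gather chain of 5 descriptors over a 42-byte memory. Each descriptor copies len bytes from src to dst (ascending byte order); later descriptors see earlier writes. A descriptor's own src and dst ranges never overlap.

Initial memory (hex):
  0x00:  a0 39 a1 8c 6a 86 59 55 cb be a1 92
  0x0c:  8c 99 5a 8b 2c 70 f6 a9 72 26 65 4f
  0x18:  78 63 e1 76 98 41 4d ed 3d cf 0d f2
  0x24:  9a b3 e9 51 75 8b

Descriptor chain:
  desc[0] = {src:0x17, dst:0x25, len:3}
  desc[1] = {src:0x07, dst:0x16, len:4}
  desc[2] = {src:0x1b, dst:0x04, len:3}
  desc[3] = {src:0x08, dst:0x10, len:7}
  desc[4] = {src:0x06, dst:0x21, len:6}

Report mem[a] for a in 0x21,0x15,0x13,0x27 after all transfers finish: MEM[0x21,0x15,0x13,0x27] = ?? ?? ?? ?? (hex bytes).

MEM[0x21,0x15,0x13,0x27] = 41 99 92 63

[0] 0x17->0x25 len=3 : 4f 78 63
[1] 0x07->0x16 len=4 : 55 cb be a1
[2] 0x1b->0x04 len=3 : 76 98 41
[3] 0x08->0x10 len=7 : cb be a1 92 8c 99 5a
[4] 0x06->0x21 len=6 : 41 55 cb be a1 92
query mem[0x21]=0x41, mem[0x15]=0x99, mem[0x13]=0x92, mem[0x27]=0x63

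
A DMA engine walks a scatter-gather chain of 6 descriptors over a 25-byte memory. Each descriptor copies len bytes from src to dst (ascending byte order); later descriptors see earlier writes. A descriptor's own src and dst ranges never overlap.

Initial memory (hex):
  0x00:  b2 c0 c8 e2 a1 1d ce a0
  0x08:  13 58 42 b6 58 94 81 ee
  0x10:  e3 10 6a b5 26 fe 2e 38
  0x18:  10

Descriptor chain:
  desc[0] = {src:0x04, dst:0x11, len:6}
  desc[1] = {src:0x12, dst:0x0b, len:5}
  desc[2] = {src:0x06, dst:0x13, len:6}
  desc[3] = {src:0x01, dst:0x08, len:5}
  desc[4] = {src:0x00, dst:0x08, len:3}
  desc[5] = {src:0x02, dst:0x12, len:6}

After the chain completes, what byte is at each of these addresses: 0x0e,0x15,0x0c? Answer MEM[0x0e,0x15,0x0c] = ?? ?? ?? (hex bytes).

D0: mem[0x11..0x16] <- [a1 1d ce a0 13 58]
D1: mem[0x0b..0x0f] <- [1d ce a0 13 58]
D2: mem[0x13..0x18] <- [ce a0 13 58 42 1d]
D3: mem[0x08..0x0c] <- [c0 c8 e2 a1 1d]
D4: mem[0x08..0x0a] <- [b2 c0 c8]
D5: mem[0x12..0x17] <- [c8 e2 a1 1d ce a0]
query mem[0x0e]=0x13, mem[0x15]=0x1d, mem[0x0c]=0x1d

MEM[0x0e,0x15,0x0c] = 13 1d 1d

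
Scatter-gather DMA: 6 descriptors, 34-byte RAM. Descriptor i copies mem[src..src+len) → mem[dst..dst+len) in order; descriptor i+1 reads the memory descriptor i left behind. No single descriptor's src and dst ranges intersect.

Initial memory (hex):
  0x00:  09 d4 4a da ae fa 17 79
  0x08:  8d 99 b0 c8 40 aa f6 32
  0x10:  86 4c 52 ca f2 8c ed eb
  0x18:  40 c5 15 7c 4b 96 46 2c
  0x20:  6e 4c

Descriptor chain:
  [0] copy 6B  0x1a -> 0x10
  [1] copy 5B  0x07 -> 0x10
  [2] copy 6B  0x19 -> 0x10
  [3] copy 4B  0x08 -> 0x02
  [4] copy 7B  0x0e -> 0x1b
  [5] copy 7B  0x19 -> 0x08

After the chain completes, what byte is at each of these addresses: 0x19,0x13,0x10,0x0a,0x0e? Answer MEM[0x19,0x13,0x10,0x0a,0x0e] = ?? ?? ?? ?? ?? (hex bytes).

MEM[0x19,0x13,0x10,0x0a,0x0e] = c5 4b c5 f6 7c

#0 dst[0x10+6] := {0x15,0x7c,0x4b,0x96,0x46,0x2c}
#1 dst[0x10+5] := {0x79,0x8d,0x99,0xb0,0xc8}
#2 dst[0x10+6] := {0xc5,0x15,0x7c,0x4b,0x96,0x46}
#3 dst[0x02+4] := {0x8d,0x99,0xb0,0xc8}
#4 dst[0x1b+7] := {0xf6,0x32,0xc5,0x15,0x7c,0x4b,0x96}
#5 dst[0x08+7] := {0xc5,0x15,0xf6,0x32,0xc5,0x15,0x7c}
query mem[0x19]=0xc5, mem[0x13]=0x4b, mem[0x10]=0xc5, mem[0x0a]=0xf6, mem[0x0e]=0x7c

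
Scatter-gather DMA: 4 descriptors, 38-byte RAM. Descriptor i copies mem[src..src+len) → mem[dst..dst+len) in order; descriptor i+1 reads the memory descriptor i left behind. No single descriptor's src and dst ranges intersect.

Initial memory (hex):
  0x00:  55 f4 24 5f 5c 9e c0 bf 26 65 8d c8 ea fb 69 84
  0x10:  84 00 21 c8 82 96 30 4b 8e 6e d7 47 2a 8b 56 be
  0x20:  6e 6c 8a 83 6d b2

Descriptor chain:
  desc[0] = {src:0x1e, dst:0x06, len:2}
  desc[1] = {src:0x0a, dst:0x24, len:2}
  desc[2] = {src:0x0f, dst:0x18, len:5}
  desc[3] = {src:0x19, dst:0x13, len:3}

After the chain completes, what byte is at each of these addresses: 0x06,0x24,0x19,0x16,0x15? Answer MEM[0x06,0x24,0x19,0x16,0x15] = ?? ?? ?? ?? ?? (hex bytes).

MEM[0x06,0x24,0x19,0x16,0x15] = 56 8d 84 30 21

D0: mem[0x06..0x07] <- [56 be]
D1: mem[0x24..0x25] <- [8d c8]
D2: mem[0x18..0x1c] <- [84 84 00 21 c8]
D3: mem[0x13..0x15] <- [84 00 21]
query mem[0x06]=0x56, mem[0x24]=0x8d, mem[0x19]=0x84, mem[0x16]=0x30, mem[0x15]=0x21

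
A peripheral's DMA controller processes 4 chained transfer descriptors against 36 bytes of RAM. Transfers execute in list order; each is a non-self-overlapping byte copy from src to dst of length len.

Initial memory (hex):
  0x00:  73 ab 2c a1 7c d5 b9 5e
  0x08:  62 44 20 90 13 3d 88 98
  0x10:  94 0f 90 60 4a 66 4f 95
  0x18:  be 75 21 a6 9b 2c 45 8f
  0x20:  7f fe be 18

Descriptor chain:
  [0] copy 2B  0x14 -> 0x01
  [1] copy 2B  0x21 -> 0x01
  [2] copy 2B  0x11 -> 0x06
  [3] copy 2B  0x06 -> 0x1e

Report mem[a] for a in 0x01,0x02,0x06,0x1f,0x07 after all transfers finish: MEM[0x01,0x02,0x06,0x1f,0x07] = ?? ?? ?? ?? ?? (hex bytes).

[0] 0x14->0x01 len=2 : 4a 66
[1] 0x21->0x01 len=2 : fe be
[2] 0x11->0x06 len=2 : 0f 90
[3] 0x06->0x1e len=2 : 0f 90
query mem[0x01]=0xfe, mem[0x02]=0xbe, mem[0x06]=0x0f, mem[0x1f]=0x90, mem[0x07]=0x90

MEM[0x01,0x02,0x06,0x1f,0x07] = fe be 0f 90 90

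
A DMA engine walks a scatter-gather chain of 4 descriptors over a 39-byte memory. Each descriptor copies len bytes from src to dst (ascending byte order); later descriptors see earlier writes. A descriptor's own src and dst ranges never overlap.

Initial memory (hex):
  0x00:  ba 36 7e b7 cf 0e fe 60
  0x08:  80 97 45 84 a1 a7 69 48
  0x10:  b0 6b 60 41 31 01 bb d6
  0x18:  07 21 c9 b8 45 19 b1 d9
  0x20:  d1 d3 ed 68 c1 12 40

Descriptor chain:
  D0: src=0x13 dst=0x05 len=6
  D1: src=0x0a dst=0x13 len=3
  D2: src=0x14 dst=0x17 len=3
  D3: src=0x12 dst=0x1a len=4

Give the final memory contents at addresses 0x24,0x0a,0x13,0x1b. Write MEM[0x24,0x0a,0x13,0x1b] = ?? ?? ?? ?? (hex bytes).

MEM[0x24,0x0a,0x13,0x1b] = c1 07 07 07

[0] 0x13->0x05 len=6 : 41 31 01 bb d6 07
[1] 0x0a->0x13 len=3 : 07 84 a1
[2] 0x14->0x17 len=3 : 84 a1 bb
[3] 0x12->0x1a len=4 : 60 07 84 a1
query mem[0x24]=0xc1, mem[0x0a]=0x07, mem[0x13]=0x07, mem[0x1b]=0x07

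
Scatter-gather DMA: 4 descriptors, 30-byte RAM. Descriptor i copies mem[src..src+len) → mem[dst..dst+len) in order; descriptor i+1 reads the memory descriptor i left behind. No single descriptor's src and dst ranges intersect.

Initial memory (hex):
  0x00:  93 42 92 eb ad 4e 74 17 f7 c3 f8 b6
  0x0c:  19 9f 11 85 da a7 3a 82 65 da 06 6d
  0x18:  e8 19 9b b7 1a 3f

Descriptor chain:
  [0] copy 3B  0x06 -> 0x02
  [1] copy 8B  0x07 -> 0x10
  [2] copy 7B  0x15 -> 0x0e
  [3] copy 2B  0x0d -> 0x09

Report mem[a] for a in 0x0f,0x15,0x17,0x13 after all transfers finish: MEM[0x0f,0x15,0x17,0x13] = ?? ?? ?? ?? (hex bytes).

MEM[0x0f,0x15,0x17,0x13] = 9f 19 11 9b

[0] 0x06->0x02 len=3 : 74 17 f7
[1] 0x07->0x10 len=8 : 17 f7 c3 f8 b6 19 9f 11
[2] 0x15->0x0e len=7 : 19 9f 11 e8 19 9b b7
[3] 0x0d->0x09 len=2 : 9f 19
query mem[0x0f]=0x9f, mem[0x15]=0x19, mem[0x17]=0x11, mem[0x13]=0x9b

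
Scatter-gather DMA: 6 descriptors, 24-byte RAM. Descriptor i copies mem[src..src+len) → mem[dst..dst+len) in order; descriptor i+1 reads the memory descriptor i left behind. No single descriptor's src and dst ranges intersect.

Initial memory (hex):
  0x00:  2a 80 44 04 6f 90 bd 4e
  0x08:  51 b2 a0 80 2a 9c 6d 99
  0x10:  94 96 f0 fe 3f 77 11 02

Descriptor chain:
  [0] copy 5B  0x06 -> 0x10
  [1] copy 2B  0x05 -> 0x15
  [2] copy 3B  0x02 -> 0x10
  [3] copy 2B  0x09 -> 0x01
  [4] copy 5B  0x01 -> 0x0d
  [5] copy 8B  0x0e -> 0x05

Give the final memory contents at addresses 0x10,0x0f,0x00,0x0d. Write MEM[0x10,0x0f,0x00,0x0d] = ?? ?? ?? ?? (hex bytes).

  after D0: wrote 5B at 0x10 = bd4e51b2a0
  after D1: wrote 2B at 0x15 = 90bd
  after D2: wrote 3B at 0x10 = 44046f
  after D3: wrote 2B at 0x01 = b2a0
  after D4: wrote 5B at 0x0d = b2a0046f90
  after D5: wrote 8B at 0x05 = a0046f906fb2a090
query mem[0x10]=0x6f, mem[0x0f]=0x04, mem[0x00]=0x2a, mem[0x0d]=0xb2

MEM[0x10,0x0f,0x00,0x0d] = 6f 04 2a b2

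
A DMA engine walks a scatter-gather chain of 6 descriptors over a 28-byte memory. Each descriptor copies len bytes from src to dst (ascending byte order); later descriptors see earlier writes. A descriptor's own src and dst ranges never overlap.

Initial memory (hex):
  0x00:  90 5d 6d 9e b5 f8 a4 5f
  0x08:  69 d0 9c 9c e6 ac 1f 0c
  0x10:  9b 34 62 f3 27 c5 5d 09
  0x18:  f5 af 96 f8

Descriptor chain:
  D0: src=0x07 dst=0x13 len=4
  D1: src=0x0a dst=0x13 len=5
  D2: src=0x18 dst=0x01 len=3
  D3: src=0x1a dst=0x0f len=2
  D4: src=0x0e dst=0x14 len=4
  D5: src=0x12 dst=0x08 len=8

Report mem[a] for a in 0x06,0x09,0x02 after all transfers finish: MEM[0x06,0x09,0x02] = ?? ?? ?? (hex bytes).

#0 dst[0x13+4] := {0x5f,0x69,0xd0,0x9c}
#1 dst[0x13+5] := {0x9c,0x9c,0xe6,0xac,0x1f}
#2 dst[0x01+3] := {0xf5,0xaf,0x96}
#3 dst[0x0f+2] := {0x96,0xf8}
#4 dst[0x14+4] := {0x1f,0x96,0xf8,0x34}
#5 dst[0x08+8] := {0x62,0x9c,0x1f,0x96,0xf8,0x34,0xf5,0xaf}
query mem[0x06]=0xa4, mem[0x09]=0x9c, mem[0x02]=0xaf

MEM[0x06,0x09,0x02] = a4 9c af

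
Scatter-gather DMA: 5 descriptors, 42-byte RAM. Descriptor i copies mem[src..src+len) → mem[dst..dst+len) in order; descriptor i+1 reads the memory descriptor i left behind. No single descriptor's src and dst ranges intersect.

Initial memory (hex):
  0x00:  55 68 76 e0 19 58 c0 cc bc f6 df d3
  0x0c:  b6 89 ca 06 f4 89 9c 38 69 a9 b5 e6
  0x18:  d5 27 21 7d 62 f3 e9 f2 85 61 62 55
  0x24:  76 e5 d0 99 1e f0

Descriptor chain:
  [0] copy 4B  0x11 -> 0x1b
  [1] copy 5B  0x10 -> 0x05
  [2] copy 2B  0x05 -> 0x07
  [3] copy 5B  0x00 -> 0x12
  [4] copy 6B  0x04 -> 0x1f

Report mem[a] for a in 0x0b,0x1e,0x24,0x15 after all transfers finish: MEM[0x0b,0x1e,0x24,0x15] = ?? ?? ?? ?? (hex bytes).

MEM[0x0b,0x1e,0x24,0x15] = d3 69 69 e0

D0: mem[0x1b..0x1e] <- [89 9c 38 69]
D1: mem[0x05..0x09] <- [f4 89 9c 38 69]
D2: mem[0x07..0x08] <- [f4 89]
D3: mem[0x12..0x16] <- [55 68 76 e0 19]
D4: mem[0x1f..0x24] <- [19 f4 89 f4 89 69]
query mem[0x0b]=0xd3, mem[0x1e]=0x69, mem[0x24]=0x69, mem[0x15]=0xe0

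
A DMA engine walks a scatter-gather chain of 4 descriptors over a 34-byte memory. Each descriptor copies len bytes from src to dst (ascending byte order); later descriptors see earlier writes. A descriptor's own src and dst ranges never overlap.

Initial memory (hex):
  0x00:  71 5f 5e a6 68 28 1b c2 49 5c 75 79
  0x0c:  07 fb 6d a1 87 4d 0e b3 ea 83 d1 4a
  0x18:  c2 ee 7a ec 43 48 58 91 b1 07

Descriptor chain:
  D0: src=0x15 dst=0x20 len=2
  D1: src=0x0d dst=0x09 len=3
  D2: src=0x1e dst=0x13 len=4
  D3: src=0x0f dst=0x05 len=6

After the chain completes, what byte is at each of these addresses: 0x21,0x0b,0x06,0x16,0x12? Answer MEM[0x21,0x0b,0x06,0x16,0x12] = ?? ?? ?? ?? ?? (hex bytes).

[0] 0x15->0x20 len=2 : 83 d1
[1] 0x0d->0x09 len=3 : fb 6d a1
[2] 0x1e->0x13 len=4 : 58 91 83 d1
[3] 0x0f->0x05 len=6 : a1 87 4d 0e 58 91
query mem[0x21]=0xd1, mem[0x0b]=0xa1, mem[0x06]=0x87, mem[0x16]=0xd1, mem[0x12]=0x0e

MEM[0x21,0x0b,0x06,0x16,0x12] = d1 a1 87 d1 0e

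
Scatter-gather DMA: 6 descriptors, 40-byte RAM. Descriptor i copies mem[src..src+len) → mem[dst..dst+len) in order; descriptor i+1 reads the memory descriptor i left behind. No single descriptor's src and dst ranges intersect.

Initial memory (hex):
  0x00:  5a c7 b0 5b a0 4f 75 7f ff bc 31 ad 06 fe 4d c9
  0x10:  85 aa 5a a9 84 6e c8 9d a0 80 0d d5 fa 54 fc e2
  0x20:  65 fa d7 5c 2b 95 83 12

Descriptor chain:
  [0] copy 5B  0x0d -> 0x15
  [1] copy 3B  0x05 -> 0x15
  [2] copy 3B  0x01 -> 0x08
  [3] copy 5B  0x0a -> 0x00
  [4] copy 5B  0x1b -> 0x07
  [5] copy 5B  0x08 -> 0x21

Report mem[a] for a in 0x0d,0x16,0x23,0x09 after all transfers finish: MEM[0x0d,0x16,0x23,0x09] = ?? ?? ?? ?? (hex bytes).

MEM[0x0d,0x16,0x23,0x09] = fe 75 fc 54

  after D0: wrote 5B at 0x15 = fe4dc985aa
  after D1: wrote 3B at 0x15 = 4f757f
  after D2: wrote 3B at 0x08 = c7b05b
  after D3: wrote 5B at 0x00 = 5bad06fe4d
  after D4: wrote 5B at 0x07 = d5fa54fce2
  after D5: wrote 5B at 0x21 = fa54fce206
query mem[0x0d]=0xfe, mem[0x16]=0x75, mem[0x23]=0xfc, mem[0x09]=0x54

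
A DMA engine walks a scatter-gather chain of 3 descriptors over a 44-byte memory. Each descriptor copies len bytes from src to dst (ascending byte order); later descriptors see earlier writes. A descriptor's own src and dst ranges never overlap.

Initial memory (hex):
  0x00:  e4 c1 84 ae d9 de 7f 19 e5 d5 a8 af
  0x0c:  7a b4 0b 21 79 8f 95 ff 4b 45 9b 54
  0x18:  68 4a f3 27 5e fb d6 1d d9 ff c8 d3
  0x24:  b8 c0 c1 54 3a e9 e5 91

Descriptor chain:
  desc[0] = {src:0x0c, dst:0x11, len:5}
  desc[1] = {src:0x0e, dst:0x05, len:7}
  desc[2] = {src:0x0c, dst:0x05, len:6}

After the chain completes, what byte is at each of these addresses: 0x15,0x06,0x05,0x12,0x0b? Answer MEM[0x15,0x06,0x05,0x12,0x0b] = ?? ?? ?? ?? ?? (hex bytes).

#0 dst[0x11+5] := {0x7a,0xb4,0x0b,0x21,0x79}
#1 dst[0x05+7] := {0x0b,0x21,0x79,0x7a,0xb4,0x0b,0x21}
#2 dst[0x05+6] := {0x7a,0xb4,0x0b,0x21,0x79,0x7a}
query mem[0x15]=0x79, mem[0x06]=0xb4, mem[0x05]=0x7a, mem[0x12]=0xb4, mem[0x0b]=0x21

MEM[0x15,0x06,0x05,0x12,0x0b] = 79 b4 7a b4 21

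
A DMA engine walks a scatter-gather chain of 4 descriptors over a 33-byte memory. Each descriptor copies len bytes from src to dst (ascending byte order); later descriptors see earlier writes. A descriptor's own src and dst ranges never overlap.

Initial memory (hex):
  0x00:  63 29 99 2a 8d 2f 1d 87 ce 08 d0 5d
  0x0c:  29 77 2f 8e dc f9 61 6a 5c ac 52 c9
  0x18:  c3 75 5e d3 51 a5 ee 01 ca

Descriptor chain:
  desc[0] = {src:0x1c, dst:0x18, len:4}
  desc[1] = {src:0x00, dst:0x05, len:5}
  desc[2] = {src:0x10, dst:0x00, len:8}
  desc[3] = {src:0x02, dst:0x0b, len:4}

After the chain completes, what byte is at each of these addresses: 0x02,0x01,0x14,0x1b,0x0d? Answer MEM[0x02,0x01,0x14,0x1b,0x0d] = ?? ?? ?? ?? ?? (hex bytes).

[0] 0x1c->0x18 len=4 : 51 a5 ee 01
[1] 0x00->0x05 len=5 : 63 29 99 2a 8d
[2] 0x10->0x00 len=8 : dc f9 61 6a 5c ac 52 c9
[3] 0x02->0x0b len=4 : 61 6a 5c ac
query mem[0x02]=0x61, mem[0x01]=0xf9, mem[0x14]=0x5c, mem[0x1b]=0x01, mem[0x0d]=0x5c

MEM[0x02,0x01,0x14,0x1b,0x0d] = 61 f9 5c 01 5c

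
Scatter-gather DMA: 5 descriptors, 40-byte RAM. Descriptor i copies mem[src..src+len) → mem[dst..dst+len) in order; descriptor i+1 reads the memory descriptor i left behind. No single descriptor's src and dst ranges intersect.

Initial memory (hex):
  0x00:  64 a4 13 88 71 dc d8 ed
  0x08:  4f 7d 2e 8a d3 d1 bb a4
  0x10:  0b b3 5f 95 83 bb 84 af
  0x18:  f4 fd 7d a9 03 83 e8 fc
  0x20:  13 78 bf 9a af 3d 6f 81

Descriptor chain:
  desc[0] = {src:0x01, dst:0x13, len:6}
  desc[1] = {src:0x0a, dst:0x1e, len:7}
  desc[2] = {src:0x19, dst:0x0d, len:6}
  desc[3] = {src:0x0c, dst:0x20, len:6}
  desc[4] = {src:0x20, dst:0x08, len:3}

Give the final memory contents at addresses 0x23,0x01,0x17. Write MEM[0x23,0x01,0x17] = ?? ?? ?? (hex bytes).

MEM[0x23,0x01,0x17] = a9 a4 dc

D0: mem[0x13..0x18] <- [a4 13 88 71 dc d8]
D1: mem[0x1e..0x24] <- [2e 8a d3 d1 bb a4 0b]
D2: mem[0x0d..0x12] <- [fd 7d a9 03 83 2e]
D3: mem[0x20..0x25] <- [d3 fd 7d a9 03 83]
D4: mem[0x08..0x0a] <- [d3 fd 7d]
query mem[0x23]=0xa9, mem[0x01]=0xa4, mem[0x17]=0xdc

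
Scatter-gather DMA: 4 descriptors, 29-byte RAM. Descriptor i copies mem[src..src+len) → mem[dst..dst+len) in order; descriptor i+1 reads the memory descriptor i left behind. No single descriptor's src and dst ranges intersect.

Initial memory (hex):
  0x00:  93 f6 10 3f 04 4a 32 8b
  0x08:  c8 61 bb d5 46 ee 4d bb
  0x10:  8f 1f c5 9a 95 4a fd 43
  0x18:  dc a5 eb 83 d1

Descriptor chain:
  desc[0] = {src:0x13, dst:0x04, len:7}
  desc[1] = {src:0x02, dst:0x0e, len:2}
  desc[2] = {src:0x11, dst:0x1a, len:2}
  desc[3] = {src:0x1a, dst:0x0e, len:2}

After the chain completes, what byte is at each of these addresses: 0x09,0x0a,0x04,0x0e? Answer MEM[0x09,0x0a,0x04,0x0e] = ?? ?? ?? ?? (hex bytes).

MEM[0x09,0x0a,0x04,0x0e] = dc a5 9a 1f

#0 dst[0x04+7] := {0x9a,0x95,0x4a,0xfd,0x43,0xdc,0xa5}
#1 dst[0x0e+2] := {0x10,0x3f}
#2 dst[0x1a+2] := {0x1f,0xc5}
#3 dst[0x0e+2] := {0x1f,0xc5}
query mem[0x09]=0xdc, mem[0x0a]=0xa5, mem[0x04]=0x9a, mem[0x0e]=0x1f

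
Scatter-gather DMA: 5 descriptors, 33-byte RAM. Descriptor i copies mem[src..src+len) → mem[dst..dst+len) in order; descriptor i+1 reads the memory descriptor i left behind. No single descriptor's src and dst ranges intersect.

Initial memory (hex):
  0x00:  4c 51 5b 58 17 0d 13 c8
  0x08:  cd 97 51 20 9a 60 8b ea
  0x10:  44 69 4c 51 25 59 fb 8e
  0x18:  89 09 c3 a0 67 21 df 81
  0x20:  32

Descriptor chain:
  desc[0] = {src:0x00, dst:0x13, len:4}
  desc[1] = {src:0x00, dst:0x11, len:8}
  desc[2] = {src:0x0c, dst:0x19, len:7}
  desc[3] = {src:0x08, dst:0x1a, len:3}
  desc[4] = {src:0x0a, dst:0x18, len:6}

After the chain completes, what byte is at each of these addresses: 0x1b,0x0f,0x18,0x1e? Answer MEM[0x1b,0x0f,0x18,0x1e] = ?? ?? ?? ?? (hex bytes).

D0: mem[0x13..0x16] <- [4c 51 5b 58]
D1: mem[0x11..0x18] <- [4c 51 5b 58 17 0d 13 c8]
D2: mem[0x19..0x1f] <- [9a 60 8b ea 44 4c 51]
D3: mem[0x1a..0x1c] <- [cd 97 51]
D4: mem[0x18..0x1d] <- [51 20 9a 60 8b ea]
query mem[0x1b]=0x60, mem[0x0f]=0xea, mem[0x18]=0x51, mem[0x1e]=0x4c

MEM[0x1b,0x0f,0x18,0x1e] = 60 ea 51 4c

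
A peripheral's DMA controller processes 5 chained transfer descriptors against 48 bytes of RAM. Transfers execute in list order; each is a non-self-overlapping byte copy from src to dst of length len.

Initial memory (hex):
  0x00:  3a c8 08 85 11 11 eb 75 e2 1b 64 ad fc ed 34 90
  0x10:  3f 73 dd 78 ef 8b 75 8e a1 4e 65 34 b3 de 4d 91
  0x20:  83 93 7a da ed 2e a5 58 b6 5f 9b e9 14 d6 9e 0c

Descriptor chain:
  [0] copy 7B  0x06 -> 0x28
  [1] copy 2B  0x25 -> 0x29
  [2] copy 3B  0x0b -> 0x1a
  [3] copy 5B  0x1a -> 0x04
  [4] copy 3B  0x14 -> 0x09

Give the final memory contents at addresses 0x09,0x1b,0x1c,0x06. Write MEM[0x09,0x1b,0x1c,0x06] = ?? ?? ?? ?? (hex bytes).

MEM[0x09,0x1b,0x1c,0x06] = ef fc ed ed

D0: mem[0x28..0x2e] <- [eb 75 e2 1b 64 ad fc]
D1: mem[0x29..0x2a] <- [2e a5]
D2: mem[0x1a..0x1c] <- [ad fc ed]
D3: mem[0x04..0x08] <- [ad fc ed de 4d]
D4: mem[0x09..0x0b] <- [ef 8b 75]
query mem[0x09]=0xef, mem[0x1b]=0xfc, mem[0x1c]=0xed, mem[0x06]=0xed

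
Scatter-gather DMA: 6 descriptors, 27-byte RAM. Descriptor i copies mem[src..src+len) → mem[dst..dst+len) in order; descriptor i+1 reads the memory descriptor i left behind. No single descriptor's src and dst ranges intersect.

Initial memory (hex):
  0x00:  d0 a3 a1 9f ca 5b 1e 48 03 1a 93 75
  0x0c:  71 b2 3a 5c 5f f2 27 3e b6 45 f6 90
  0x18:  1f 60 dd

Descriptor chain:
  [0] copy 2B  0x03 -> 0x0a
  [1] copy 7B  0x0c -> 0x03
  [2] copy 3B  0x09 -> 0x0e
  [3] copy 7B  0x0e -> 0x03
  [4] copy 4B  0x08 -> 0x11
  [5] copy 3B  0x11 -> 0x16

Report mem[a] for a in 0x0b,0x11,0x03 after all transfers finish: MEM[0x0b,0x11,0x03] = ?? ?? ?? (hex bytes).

MEM[0x0b,0x11,0x03] = ca 3e 27

#0 dst[0x0a+2] := {0x9f,0xca}
#1 dst[0x03+7] := {0x71,0xb2,0x3a,0x5c,0x5f,0xf2,0x27}
#2 dst[0x0e+3] := {0x27,0x9f,0xca}
#3 dst[0x03+7] := {0x27,0x9f,0xca,0xf2,0x27,0x3e,0xb6}
#4 dst[0x11+4] := {0x3e,0xb6,0x9f,0xca}
#5 dst[0x16+3] := {0x3e,0xb6,0x9f}
query mem[0x0b]=0xca, mem[0x11]=0x3e, mem[0x03]=0x27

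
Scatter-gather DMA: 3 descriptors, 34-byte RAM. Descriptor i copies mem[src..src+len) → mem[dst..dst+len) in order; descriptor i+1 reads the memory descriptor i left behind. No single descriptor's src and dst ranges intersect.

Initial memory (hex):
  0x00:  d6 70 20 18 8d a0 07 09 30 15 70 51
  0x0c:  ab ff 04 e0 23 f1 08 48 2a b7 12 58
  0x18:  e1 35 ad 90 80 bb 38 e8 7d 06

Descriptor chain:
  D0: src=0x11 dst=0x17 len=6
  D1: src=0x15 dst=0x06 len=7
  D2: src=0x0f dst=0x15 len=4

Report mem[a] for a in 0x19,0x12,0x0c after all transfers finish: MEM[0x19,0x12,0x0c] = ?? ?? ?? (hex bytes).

MEM[0x19,0x12,0x0c] = 48 08 b7

[0] 0x11->0x17 len=6 : f1 08 48 2a b7 12
[1] 0x15->0x06 len=7 : b7 12 f1 08 48 2a b7
[2] 0x0f->0x15 len=4 : e0 23 f1 08
query mem[0x19]=0x48, mem[0x12]=0x08, mem[0x0c]=0xb7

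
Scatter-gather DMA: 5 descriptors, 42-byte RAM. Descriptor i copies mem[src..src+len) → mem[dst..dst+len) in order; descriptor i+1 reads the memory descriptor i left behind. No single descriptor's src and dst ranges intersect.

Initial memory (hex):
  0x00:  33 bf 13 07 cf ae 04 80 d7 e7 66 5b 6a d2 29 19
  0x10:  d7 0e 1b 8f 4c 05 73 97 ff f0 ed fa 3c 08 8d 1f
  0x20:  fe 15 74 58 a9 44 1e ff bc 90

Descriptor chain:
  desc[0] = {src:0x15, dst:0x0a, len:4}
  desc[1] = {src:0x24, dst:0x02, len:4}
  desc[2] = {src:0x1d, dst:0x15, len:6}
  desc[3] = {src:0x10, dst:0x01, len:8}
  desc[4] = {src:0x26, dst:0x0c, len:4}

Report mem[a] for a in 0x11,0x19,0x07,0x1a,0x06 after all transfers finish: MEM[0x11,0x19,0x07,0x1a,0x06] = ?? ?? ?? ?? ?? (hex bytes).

MEM[0x11,0x19,0x07,0x1a,0x06] = 0e 15 8d 74 08

#0 dst[0x0a+4] := {0x05,0x73,0x97,0xff}
#1 dst[0x02+4] := {0xa9,0x44,0x1e,0xff}
#2 dst[0x15+6] := {0x08,0x8d,0x1f,0xfe,0x15,0x74}
#3 dst[0x01+8] := {0xd7,0x0e,0x1b,0x8f,0x4c,0x08,0x8d,0x1f}
#4 dst[0x0c+4] := {0x1e,0xff,0xbc,0x90}
query mem[0x11]=0x0e, mem[0x19]=0x15, mem[0x07]=0x8d, mem[0x1a]=0x74, mem[0x06]=0x08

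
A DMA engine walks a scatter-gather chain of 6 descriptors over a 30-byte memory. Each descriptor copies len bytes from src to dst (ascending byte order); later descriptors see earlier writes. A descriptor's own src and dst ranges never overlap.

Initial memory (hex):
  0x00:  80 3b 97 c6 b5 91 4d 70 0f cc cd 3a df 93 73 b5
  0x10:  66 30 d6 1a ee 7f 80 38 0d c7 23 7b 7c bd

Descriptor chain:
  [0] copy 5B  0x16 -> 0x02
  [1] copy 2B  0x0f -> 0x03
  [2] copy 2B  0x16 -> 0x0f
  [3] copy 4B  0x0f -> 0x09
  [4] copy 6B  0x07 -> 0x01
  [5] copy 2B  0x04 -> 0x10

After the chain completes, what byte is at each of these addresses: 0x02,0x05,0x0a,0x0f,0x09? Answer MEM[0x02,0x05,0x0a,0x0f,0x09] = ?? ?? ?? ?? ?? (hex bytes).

D0: mem[0x02..0x06] <- [80 38 0d c7 23]
D1: mem[0x03..0x04] <- [b5 66]
D2: mem[0x0f..0x10] <- [80 38]
D3: mem[0x09..0x0c] <- [80 38 30 d6]
D4: mem[0x01..0x06] <- [70 0f 80 38 30 d6]
D5: mem[0x10..0x11] <- [38 30]
query mem[0x02]=0x0f, mem[0x05]=0x30, mem[0x0a]=0x38, mem[0x0f]=0x80, mem[0x09]=0x80

MEM[0x02,0x05,0x0a,0x0f,0x09] = 0f 30 38 80 80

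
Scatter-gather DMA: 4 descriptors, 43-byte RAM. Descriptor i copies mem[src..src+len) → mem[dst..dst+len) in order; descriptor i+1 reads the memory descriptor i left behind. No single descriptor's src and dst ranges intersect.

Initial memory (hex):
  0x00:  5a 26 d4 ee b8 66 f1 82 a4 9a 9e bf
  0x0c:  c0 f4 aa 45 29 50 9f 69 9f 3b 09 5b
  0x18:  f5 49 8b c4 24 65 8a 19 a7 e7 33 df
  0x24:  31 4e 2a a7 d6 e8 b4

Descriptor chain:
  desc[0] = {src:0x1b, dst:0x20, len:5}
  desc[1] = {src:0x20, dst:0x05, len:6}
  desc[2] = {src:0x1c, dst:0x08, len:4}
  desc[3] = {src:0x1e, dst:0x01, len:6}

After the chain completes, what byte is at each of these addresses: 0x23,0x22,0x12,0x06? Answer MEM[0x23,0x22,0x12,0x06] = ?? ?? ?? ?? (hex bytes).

#0 dst[0x20+5] := {0xc4,0x24,0x65,0x8a,0x19}
#1 dst[0x05+6] := {0xc4,0x24,0x65,0x8a,0x19,0x4e}
#2 dst[0x08+4] := {0x24,0x65,0x8a,0x19}
#3 dst[0x01+6] := {0x8a,0x19,0xc4,0x24,0x65,0x8a}
query mem[0x23]=0x8a, mem[0x22]=0x65, mem[0x12]=0x9f, mem[0x06]=0x8a

MEM[0x23,0x22,0x12,0x06] = 8a 65 9f 8a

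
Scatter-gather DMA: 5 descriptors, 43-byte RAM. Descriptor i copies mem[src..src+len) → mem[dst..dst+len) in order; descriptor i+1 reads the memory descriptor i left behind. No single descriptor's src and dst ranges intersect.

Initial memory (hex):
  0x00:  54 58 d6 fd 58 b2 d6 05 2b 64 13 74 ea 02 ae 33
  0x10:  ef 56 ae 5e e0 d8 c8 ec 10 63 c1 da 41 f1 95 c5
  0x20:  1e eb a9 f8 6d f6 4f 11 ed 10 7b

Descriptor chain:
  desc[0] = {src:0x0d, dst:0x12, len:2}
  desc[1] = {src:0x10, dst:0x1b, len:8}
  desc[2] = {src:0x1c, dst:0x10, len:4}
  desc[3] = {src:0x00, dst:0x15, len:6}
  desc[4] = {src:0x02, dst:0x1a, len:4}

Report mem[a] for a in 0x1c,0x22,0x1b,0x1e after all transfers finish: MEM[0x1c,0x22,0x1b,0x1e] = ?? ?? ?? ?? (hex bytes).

#0 dst[0x12+2] := {0x02,0xae}
#1 dst[0x1b+8] := {0xef,0x56,0x02,0xae,0xe0,0xd8,0xc8,0xec}
#2 dst[0x10+4] := {0x56,0x02,0xae,0xe0}
#3 dst[0x15+6] := {0x54,0x58,0xd6,0xfd,0x58,0xb2}
#4 dst[0x1a+4] := {0xd6,0xfd,0x58,0xb2}
query mem[0x1c]=0x58, mem[0x22]=0xec, mem[0x1b]=0xfd, mem[0x1e]=0xae

MEM[0x1c,0x22,0x1b,0x1e] = 58 ec fd ae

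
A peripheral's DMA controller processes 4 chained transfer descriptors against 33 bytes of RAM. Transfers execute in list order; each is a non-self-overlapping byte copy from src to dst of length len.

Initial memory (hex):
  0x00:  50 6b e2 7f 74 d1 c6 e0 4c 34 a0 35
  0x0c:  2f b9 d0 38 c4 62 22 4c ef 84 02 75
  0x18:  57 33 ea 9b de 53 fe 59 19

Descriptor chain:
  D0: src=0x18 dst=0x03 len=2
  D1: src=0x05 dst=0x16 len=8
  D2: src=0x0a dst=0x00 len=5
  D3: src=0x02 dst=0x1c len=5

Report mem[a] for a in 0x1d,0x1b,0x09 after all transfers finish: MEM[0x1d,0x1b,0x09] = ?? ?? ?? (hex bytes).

[0] 0x18->0x03 len=2 : 57 33
[1] 0x05->0x16 len=8 : d1 c6 e0 4c 34 a0 35 2f
[2] 0x0a->0x00 len=5 : a0 35 2f b9 d0
[3] 0x02->0x1c len=5 : 2f b9 d0 d1 c6
query mem[0x1d]=0xb9, mem[0x1b]=0xa0, mem[0x09]=0x34

MEM[0x1d,0x1b,0x09] = b9 a0 34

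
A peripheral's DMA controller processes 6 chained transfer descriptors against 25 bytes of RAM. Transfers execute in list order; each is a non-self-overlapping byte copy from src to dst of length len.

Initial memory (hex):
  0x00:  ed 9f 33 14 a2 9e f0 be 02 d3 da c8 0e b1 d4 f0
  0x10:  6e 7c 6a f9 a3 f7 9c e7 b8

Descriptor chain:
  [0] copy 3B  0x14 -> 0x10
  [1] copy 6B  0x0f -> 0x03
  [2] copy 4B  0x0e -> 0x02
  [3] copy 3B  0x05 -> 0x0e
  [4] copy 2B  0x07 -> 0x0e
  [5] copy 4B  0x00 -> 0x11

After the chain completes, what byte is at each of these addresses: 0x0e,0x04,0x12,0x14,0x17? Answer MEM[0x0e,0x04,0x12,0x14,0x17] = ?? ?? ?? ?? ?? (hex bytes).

MEM[0x0e,0x04,0x12,0x14,0x17] = f9 a3 9f f0 e7

#0 dst[0x10+3] := {0xa3,0xf7,0x9c}
#1 dst[0x03+6] := {0xf0,0xa3,0xf7,0x9c,0xf9,0xa3}
#2 dst[0x02+4] := {0xd4,0xf0,0xa3,0xf7}
#3 dst[0x0e+3] := {0xf7,0x9c,0xf9}
#4 dst[0x0e+2] := {0xf9,0xa3}
#5 dst[0x11+4] := {0xed,0x9f,0xd4,0xf0}
query mem[0x0e]=0xf9, mem[0x04]=0xa3, mem[0x12]=0x9f, mem[0x14]=0xf0, mem[0x17]=0xe7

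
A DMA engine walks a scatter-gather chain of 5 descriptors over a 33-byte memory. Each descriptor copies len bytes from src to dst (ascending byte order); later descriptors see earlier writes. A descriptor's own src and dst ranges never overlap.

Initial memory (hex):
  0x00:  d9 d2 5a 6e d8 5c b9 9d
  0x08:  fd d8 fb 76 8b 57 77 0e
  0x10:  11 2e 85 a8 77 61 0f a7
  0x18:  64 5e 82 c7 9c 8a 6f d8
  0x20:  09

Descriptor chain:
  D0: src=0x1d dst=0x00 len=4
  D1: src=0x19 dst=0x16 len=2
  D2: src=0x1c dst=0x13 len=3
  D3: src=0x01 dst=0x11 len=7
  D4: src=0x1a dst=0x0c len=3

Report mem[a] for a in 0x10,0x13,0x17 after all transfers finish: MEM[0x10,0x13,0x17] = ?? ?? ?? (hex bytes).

MEM[0x10,0x13,0x17] = 11 09 9d

[0] 0x1d->0x00 len=4 : 8a 6f d8 09
[1] 0x19->0x16 len=2 : 5e 82
[2] 0x1c->0x13 len=3 : 9c 8a 6f
[3] 0x01->0x11 len=7 : 6f d8 09 d8 5c b9 9d
[4] 0x1a->0x0c len=3 : 82 c7 9c
query mem[0x10]=0x11, mem[0x13]=0x09, mem[0x17]=0x9d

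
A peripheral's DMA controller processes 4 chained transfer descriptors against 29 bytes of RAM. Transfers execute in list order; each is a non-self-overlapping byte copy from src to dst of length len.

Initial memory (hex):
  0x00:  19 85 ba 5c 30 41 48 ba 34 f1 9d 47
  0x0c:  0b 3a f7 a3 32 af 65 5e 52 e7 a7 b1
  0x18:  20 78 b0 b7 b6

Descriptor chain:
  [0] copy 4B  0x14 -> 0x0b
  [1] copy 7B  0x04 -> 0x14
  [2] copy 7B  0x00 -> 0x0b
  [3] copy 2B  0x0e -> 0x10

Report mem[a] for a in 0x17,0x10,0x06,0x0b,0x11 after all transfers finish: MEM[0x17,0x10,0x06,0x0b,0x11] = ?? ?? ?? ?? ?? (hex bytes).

[0] 0x14->0x0b len=4 : 52 e7 a7 b1
[1] 0x04->0x14 len=7 : 30 41 48 ba 34 f1 9d
[2] 0x00->0x0b len=7 : 19 85 ba 5c 30 41 48
[3] 0x0e->0x10 len=2 : 5c 30
query mem[0x17]=0xba, mem[0x10]=0x5c, mem[0x06]=0x48, mem[0x0b]=0x19, mem[0x11]=0x30

MEM[0x17,0x10,0x06,0x0b,0x11] = ba 5c 48 19 30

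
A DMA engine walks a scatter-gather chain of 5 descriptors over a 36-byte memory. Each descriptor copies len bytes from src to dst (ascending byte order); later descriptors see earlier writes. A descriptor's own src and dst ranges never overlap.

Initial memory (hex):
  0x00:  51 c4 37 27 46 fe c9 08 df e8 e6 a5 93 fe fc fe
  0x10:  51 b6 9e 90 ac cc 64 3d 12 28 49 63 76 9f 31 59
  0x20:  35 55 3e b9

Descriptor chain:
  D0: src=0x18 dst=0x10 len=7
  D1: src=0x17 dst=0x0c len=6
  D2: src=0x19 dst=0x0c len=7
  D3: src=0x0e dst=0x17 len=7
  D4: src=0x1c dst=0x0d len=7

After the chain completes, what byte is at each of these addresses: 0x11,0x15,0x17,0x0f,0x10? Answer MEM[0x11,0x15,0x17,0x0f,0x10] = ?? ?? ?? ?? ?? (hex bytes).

MEM[0x11,0x15,0x17,0x0f,0x10] = 35 9f 63 31 59

  after D0: wrote 7B at 0x10 = 12284963769f31
  after D1: wrote 6B at 0x0c = 3d1228496376
  after D2: wrote 7B at 0x0c = 284963769f3159
  after D3: wrote 7B at 0x17 = 63769f31596376
  after D4: wrote 7B at 0x0d = 6376315935553e
query mem[0x11]=0x35, mem[0x15]=0x9f, mem[0x17]=0x63, mem[0x0f]=0x31, mem[0x10]=0x59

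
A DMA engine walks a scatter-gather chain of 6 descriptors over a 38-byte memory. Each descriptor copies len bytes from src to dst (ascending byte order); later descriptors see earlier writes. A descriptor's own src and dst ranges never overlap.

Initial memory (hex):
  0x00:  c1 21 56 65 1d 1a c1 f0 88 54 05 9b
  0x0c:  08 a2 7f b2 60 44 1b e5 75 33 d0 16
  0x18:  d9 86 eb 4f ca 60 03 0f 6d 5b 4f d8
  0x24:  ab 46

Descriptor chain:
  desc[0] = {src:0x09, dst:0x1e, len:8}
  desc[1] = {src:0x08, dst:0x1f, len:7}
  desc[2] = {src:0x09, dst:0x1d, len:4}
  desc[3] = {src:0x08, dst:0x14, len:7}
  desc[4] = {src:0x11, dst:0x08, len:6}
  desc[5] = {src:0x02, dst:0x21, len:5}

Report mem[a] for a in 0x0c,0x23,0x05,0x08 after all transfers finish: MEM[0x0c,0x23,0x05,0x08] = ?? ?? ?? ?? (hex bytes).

MEM[0x0c,0x23,0x05,0x08] = 54 1d 1a 44

#0 dst[0x1e+8] := {0x54,0x05,0x9b,0x08,0xa2,0x7f,0xb2,0x60}
#1 dst[0x1f+7] := {0x88,0x54,0x05,0x9b,0x08,0xa2,0x7f}
#2 dst[0x1d+4] := {0x54,0x05,0x9b,0x08}
#3 dst[0x14+7] := {0x88,0x54,0x05,0x9b,0x08,0xa2,0x7f}
#4 dst[0x08+6] := {0x44,0x1b,0xe5,0x88,0x54,0x05}
#5 dst[0x21+5] := {0x56,0x65,0x1d,0x1a,0xc1}
query mem[0x0c]=0x54, mem[0x23]=0x1d, mem[0x05]=0x1a, mem[0x08]=0x44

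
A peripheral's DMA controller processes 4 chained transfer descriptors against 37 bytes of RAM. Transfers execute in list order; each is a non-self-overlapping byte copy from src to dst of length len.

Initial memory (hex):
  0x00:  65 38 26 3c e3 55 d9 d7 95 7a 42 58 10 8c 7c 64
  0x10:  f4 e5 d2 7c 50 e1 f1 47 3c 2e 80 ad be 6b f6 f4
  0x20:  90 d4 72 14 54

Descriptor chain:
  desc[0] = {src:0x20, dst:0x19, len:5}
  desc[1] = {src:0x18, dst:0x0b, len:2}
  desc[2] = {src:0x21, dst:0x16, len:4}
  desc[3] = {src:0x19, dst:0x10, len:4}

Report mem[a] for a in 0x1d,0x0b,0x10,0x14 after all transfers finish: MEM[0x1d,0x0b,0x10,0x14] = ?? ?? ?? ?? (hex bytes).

MEM[0x1d,0x0b,0x10,0x14] = 54 3c 54 50

[0] 0x20->0x19 len=5 : 90 d4 72 14 54
[1] 0x18->0x0b len=2 : 3c 90
[2] 0x21->0x16 len=4 : d4 72 14 54
[3] 0x19->0x10 len=4 : 54 d4 72 14
query mem[0x1d]=0x54, mem[0x0b]=0x3c, mem[0x10]=0x54, mem[0x14]=0x50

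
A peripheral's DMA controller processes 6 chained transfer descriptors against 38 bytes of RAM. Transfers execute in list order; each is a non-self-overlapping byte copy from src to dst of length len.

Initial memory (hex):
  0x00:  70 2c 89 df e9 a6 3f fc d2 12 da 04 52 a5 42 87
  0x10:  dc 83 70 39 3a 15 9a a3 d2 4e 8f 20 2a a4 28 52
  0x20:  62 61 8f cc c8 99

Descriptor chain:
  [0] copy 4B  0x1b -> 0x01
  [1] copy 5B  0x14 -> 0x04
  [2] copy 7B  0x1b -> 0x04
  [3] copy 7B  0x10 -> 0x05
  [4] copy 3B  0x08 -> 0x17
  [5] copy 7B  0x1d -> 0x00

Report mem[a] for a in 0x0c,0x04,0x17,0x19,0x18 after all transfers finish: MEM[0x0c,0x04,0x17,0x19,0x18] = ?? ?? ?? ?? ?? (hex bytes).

MEM[0x0c,0x04,0x17,0x19,0x18] = 52 61 39 15 3a

  after D0: wrote 4B at 0x01 = 202aa428
  after D1: wrote 5B at 0x04 = 3a159aa3d2
  after D2: wrote 7B at 0x04 = 202aa428526261
  after D3: wrote 7B at 0x05 = dc8370393a159a
  after D4: wrote 3B at 0x17 = 393a15
  after D5: wrote 7B at 0x00 = a4285262618fcc
query mem[0x0c]=0x52, mem[0x04]=0x61, mem[0x17]=0x39, mem[0x19]=0x15, mem[0x18]=0x3a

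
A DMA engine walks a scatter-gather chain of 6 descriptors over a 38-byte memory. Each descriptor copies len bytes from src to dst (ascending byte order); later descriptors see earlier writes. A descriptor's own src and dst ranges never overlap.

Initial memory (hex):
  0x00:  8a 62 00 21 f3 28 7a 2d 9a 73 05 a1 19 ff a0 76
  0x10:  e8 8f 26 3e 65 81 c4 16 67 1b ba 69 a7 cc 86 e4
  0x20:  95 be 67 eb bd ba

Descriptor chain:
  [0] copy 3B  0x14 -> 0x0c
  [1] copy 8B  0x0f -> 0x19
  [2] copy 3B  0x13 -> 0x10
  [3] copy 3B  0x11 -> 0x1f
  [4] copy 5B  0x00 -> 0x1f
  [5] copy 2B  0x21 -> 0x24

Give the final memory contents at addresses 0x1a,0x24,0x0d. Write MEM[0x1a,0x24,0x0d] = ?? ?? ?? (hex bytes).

MEM[0x1a,0x24,0x0d] = e8 00 81

D0: mem[0x0c..0x0e] <- [65 81 c4]
D1: mem[0x19..0x20] <- [76 e8 8f 26 3e 65 81 c4]
D2: mem[0x10..0x12] <- [3e 65 81]
D3: mem[0x1f..0x21] <- [65 81 3e]
D4: mem[0x1f..0x23] <- [8a 62 00 21 f3]
D5: mem[0x24..0x25] <- [00 21]
query mem[0x1a]=0xe8, mem[0x24]=0x00, mem[0x0d]=0x81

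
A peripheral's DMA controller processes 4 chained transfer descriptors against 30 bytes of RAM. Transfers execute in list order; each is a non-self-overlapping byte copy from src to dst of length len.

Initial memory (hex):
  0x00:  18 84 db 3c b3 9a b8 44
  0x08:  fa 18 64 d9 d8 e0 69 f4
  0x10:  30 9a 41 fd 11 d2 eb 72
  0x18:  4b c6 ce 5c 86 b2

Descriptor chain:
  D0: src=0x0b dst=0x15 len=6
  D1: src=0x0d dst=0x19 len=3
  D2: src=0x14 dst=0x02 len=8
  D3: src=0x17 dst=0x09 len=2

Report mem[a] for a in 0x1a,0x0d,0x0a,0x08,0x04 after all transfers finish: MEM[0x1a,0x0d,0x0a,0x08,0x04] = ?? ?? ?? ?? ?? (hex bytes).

D0: mem[0x15..0x1a] <- [d9 d8 e0 69 f4 30]
D1: mem[0x19..0x1b] <- [e0 69 f4]
D2: mem[0x02..0x09] <- [11 d9 d8 e0 69 e0 69 f4]
D3: mem[0x09..0x0a] <- [e0 69]
query mem[0x1a]=0x69, mem[0x0d]=0xe0, mem[0x0a]=0x69, mem[0x08]=0x69, mem[0x04]=0xd8

MEM[0x1a,0x0d,0x0a,0x08,0x04] = 69 e0 69 69 d8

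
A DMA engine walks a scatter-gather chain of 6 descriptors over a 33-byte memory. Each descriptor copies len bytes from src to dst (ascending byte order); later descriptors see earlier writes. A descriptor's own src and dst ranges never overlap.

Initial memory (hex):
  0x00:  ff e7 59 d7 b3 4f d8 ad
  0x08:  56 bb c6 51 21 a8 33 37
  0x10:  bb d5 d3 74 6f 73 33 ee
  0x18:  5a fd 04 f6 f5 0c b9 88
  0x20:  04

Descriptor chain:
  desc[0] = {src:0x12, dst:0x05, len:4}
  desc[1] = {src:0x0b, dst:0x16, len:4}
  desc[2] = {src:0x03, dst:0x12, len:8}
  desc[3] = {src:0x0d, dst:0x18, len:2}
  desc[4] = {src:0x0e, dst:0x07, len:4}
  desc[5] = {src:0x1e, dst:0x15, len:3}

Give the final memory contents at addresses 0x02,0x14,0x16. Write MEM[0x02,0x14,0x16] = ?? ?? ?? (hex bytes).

MEM[0x02,0x14,0x16] = 59 d3 88

[0] 0x12->0x05 len=4 : d3 74 6f 73
[1] 0x0b->0x16 len=4 : 51 21 a8 33
[2] 0x03->0x12 len=8 : d7 b3 d3 74 6f 73 bb c6
[3] 0x0d->0x18 len=2 : a8 33
[4] 0x0e->0x07 len=4 : 33 37 bb d5
[5] 0x1e->0x15 len=3 : b9 88 04
query mem[0x02]=0x59, mem[0x14]=0xd3, mem[0x16]=0x88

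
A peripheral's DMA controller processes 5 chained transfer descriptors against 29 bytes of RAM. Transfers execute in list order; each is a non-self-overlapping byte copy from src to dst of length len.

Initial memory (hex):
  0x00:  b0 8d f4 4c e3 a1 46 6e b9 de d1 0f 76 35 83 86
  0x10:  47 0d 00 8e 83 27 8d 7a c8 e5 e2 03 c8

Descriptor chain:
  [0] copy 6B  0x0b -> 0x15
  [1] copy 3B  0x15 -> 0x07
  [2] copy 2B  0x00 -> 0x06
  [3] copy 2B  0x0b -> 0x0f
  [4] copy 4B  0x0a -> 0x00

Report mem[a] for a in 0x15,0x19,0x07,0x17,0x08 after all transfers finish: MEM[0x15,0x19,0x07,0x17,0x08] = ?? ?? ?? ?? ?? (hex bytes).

MEM[0x15,0x19,0x07,0x17,0x08] = 0f 86 8d 35 76

  after D0: wrote 6B at 0x15 = 0f7635838647
  after D1: wrote 3B at 0x07 = 0f7635
  after D2: wrote 2B at 0x06 = b08d
  after D3: wrote 2B at 0x0f = 0f76
  after D4: wrote 4B at 0x00 = d10f7635
query mem[0x15]=0x0f, mem[0x19]=0x86, mem[0x07]=0x8d, mem[0x17]=0x35, mem[0x08]=0x76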